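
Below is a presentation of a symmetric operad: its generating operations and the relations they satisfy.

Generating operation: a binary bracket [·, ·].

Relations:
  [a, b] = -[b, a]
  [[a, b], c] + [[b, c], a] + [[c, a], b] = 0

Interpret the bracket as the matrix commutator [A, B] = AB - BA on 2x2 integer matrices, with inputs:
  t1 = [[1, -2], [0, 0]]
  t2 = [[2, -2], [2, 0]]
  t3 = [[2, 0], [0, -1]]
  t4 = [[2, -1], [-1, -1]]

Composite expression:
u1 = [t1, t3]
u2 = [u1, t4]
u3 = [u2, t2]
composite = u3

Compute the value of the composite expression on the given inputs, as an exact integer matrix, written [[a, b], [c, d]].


[[-36, 60], [24, 36]]

[t1, t3] = [[0, 6], [0, 0]]
[[t1, t3], t4] = [[-6, -18], [0, 6]]
[[[t1, t3], t4], t2] = [[-36, 60], [24, 36]]


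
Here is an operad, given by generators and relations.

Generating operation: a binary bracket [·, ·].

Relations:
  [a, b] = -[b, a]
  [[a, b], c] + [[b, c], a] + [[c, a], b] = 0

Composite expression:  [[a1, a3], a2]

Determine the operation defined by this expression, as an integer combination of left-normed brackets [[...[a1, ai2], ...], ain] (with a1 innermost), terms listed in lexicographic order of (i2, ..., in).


[[a1, a3], a2]

Antisymmetry and Jacobi reduce to a1-anchored left-normed brackets.
Composite bracket: [[a1, a3], a2]
The bracket unfolds into 4 signed words via [a, b] = ab - ba (2^2 = 4).
Only words starting with a1 matter:
  a1a3a2 appears with sign +1, giving the term +[[a1, a3], a2]


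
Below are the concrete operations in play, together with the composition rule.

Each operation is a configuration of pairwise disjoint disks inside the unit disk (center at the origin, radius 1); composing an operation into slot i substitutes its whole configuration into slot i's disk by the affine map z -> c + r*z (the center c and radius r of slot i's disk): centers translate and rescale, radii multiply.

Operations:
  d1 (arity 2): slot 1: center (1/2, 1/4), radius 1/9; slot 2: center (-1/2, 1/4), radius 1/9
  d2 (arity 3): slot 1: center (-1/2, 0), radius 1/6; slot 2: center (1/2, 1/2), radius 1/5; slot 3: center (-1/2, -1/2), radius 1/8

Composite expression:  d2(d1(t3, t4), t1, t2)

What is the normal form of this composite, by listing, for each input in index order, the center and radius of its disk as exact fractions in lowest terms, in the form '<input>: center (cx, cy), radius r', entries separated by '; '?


Follow each t-input down from d2: c' goes to c + r*c', radius to r*r'.
t3: after 2 affine steps, its disk has center (-5/12, 1/24), radius 1/54
t4: after 2 affine steps, its disk has center (-7/12, 1/24), radius 1/54
t1: after 1 affine step, its disk has center (1/2, 1/2), radius 1/5
t2: after 1 affine step, its disk has center (-1/2, -1/2), radius 1/8

t1: center (1/2, 1/2), radius 1/5; t2: center (-1/2, -1/2), radius 1/8; t3: center (-5/12, 1/24), radius 1/54; t4: center (-7/12, 1/24), radius 1/54


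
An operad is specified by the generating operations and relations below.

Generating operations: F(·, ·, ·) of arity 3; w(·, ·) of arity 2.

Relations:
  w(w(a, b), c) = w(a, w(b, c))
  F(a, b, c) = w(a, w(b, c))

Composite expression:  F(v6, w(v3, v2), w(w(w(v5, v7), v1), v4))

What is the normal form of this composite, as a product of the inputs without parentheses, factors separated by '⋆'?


The F-tree's shape is irrelevant; the v-reading-order decides.
w(v3, v2) spells out as v3 ⋆ v2
w(v5, v7) spells out as v5 ⋆ v7
w(w(v5, v7), v1) spells out as v5 ⋆ v7 ⋆ v1
w(w(w(v5, v7), v1), v4) spells out as v5 ⋆ v7 ⋆ v1 ⋆ v4
F(v6, w(v3, v2), w(w(w(v5, v7), v1), v4)) spells out as v6 ⋆ v3 ⋆ v2 ⋆ v5 ⋆ v7 ⋆ v1 ⋆ v4

v6 ⋆ v3 ⋆ v2 ⋆ v5 ⋆ v7 ⋆ v1 ⋆ v4


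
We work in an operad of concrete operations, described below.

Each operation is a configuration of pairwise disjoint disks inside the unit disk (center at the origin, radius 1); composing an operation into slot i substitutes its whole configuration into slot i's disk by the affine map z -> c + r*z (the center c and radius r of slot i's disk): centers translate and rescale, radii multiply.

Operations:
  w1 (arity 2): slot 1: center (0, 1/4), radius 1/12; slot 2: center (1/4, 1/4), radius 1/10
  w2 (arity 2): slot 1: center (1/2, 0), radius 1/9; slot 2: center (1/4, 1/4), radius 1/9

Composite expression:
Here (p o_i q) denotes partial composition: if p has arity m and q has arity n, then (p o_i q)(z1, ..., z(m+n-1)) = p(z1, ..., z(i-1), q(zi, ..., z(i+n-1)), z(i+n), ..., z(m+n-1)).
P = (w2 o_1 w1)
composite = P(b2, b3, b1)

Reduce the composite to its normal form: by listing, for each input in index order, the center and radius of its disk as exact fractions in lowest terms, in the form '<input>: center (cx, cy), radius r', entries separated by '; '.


b1: center (1/4, 1/4), radius 1/9; b2: center (1/2, 1/36), radius 1/108; b3: center (19/36, 1/36), radius 1/90

Follow each b-input down from w2: c' goes to c + r*c', radius to r*r'.
input b2: composing its 2 substitution steps yields center (1/2, 1/36), radius 1/108
input b3: composing its 2 substitution steps yields center (19/36, 1/36), radius 1/90
input b1: composing its 1 substitution step yields center (1/4, 1/4), radius 1/9


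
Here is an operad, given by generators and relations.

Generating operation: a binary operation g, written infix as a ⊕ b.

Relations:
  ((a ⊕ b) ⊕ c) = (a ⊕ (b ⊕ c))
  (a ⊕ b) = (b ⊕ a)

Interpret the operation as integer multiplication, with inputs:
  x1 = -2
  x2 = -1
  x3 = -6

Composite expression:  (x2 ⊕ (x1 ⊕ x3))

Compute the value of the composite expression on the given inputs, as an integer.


-12

(x1 ⊕ x3) = 12
(x2 ⊕ (x1 ⊕ x3)) = -12


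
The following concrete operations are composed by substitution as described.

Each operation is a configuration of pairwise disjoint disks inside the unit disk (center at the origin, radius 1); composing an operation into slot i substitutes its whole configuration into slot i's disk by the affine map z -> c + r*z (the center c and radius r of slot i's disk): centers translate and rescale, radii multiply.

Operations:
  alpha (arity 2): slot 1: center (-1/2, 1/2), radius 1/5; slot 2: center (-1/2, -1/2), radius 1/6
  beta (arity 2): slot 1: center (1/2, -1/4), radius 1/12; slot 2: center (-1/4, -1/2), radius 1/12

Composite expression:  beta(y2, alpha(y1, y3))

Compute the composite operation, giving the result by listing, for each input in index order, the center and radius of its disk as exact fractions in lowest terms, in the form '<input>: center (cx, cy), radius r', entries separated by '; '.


y1: center (-7/24, -11/24), radius 1/60; y2: center (1/2, -1/4), radius 1/12; y3: center (-7/24, -13/24), radius 1/72

Affine substitution under beta: radii multiply and y-centers shift.
input y2: applying the 1 nested substitution gives center (1/2, -1/4), radius 1/12
input y1: applying the 2 nested substitutions gives center (-7/24, -11/24), radius 1/60
input y3: applying the 2 nested substitutions gives center (-7/24, -13/24), radius 1/72


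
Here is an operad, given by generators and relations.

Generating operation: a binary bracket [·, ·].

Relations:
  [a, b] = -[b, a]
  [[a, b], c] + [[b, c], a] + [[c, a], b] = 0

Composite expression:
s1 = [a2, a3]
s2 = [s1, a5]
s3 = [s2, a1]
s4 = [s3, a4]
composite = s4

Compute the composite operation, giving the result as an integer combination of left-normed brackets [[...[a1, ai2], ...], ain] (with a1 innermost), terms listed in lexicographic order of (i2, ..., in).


-[[[[a1, a2], a3], a5], a4] + [[[[a1, a3], a2], a5], a4] + [[[[a1, a5], a2], a3], a4] - [[[[a1, a5], a3], a2], a4]

Skip Jacobi rewriting: expand, keep a1-initial words, read off terms.
Composite bracket: [[[[a2, a3], a5], a1], a4]
Full expansion: 16 signed words from ab - ba (2^4 = 16).
Coefficients come from the a1-initial words:
  sign of a1a2a3a5a4 is -1, so it contributes -[[[[a1, a2], a3], a5], a4]
  sign of a1a3a2a5a4 is +1, so it contributes +[[[[a1, a3], a2], a5], a4]
  sign of a1a5a2a3a4 is +1, so it contributes +[[[[a1, a5], a2], a3], a4]
  sign of a1a5a3a2a4 is -1, so it contributes -[[[[a1, a5], a3], a2], a4]


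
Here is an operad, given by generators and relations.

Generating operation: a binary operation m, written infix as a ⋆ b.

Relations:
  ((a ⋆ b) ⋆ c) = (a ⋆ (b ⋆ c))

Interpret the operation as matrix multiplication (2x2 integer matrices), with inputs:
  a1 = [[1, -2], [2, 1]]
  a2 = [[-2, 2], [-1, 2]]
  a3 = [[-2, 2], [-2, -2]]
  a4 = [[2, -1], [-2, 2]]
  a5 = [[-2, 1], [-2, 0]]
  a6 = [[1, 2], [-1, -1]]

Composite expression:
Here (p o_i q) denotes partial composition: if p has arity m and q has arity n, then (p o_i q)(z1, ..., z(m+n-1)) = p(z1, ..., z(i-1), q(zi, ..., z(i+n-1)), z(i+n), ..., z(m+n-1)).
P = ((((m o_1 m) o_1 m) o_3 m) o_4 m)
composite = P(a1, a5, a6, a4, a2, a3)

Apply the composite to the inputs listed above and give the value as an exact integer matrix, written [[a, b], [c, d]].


[[-10, 2], [40, 24]]


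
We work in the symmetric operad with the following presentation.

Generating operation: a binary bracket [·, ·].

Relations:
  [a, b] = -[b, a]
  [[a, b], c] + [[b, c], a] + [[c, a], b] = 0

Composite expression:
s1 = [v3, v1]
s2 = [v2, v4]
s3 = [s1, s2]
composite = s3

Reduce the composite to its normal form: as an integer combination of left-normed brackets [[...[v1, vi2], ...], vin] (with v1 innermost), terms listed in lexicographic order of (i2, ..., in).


-[[[v1, v3], v2], v4] + [[[v1, v3], v4], v2]


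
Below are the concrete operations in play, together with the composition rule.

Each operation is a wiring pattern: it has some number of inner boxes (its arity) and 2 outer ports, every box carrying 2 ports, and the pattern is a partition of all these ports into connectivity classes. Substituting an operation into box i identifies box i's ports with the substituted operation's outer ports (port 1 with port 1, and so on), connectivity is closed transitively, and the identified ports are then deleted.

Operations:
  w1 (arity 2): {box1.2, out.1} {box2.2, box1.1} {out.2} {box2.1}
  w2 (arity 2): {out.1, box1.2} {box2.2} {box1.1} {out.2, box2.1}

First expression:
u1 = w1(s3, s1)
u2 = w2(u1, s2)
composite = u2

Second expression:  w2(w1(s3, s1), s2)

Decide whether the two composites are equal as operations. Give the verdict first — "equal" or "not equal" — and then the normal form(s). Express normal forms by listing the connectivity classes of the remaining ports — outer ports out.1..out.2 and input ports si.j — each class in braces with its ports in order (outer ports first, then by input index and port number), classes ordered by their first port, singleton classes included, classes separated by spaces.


equal: each reduces to {out.1} {out.2, s2.1} {s1.1} {s1.2, s3.1} {s2.2} {s3.2}

The first expression reduces to {out.1} {out.2, s2.1} {s1.1} {s1.2, s3.1} {s2.2} {s3.2}
The second expression reduces to {out.1} {out.2, s2.1} {s1.1} {s1.2, s3.1} {s2.2} {s3.2}
Same normal form: equal.


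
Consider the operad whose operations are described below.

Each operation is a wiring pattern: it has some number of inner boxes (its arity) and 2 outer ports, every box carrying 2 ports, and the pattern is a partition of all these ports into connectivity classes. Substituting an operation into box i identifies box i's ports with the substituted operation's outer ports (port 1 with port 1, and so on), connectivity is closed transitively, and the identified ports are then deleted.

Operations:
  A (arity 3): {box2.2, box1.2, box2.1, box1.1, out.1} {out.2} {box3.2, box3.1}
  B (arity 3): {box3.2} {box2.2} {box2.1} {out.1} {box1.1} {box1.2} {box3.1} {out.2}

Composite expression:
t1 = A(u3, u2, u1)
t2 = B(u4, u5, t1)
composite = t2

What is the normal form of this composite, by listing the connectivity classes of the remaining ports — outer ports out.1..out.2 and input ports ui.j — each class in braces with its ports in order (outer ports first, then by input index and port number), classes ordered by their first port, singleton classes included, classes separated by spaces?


{out.1} {out.2} {u1.1, u1.2} {u2.1, u2.2, u3.1, u3.2} {u4.1} {u4.2} {u5.1} {u5.2}

Treat the ports identified at B as solder joints: merge, then drop.
composing A on (u3, u2, u1), with out.j its own outer ports: {out.1, u2.1, u2.2, u3.1, u3.2} {out.2} {u1.1, u1.2}
composing B on (u4, u5, u3, u2, u1), with out.j its own outer ports: {out.1} {out.2} {u1.1, u1.2} {u2.1, u2.2, u3.1, u3.2} {u4.1} {u4.2} {u5.1} {u5.2}


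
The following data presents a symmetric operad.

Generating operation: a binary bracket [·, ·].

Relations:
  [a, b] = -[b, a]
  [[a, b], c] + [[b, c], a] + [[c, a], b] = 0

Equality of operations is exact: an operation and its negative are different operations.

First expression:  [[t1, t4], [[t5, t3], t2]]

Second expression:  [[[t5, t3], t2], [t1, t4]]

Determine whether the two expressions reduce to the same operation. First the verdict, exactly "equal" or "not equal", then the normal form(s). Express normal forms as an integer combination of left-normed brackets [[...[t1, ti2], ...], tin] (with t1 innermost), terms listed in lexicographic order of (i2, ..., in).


not equal: they reduce to [[[[t1, t4], t2], t3], t5] - [[[[t1, t4], t2], t5], t3] - [[[[t1, t4], t3], t5], t2] + [[[[t1, t4], t5], t3], t2] and -[[[[t1, t4], t2], t3], t5] + [[[[t1, t4], t2], t5], t3] + [[[[t1, t4], t3], t5], t2] - [[[[t1, t4], t5], t3], t2]

The first expression reduces to [[[[t1, t4], t2], t3], t5] - [[[[t1, t4], t2], t5], t3] - [[[[t1, t4], t3], t5], t2] + [[[[t1, t4], t5], t3], t2]
The second expression reduces to -[[[[t1, t4], t2], t3], t5] + [[[[t1, t4], t2], t5], t3] + [[[[t1, t4], t3], t5], t2] - [[[[t1, t4], t5], t3], t2]
The normal forms differ: not equal.


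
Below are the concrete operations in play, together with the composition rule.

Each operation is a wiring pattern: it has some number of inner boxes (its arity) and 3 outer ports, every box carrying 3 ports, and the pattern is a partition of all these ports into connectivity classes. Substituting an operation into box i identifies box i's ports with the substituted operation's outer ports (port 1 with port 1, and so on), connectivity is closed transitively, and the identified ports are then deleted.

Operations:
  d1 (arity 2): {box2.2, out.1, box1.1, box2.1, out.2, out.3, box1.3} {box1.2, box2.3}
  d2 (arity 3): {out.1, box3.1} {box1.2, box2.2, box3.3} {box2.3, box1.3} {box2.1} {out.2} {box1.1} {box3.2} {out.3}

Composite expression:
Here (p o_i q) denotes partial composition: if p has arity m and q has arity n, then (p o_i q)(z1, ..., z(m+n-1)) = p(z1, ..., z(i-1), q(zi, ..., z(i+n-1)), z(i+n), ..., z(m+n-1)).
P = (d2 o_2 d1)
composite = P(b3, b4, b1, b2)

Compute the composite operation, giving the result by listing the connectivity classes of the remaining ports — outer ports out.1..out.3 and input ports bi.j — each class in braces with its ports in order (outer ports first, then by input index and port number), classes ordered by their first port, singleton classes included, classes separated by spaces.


Reachability decides: close wires over d2-identified ports.
after d1, the pattern on (b4, b1) reads {out.1, out.2, out.3, b1.1, b1.2, b4.1, b4.3} {b1.3, b4.2} (out.j = its outer ports)
after d2, the pattern on (b3, b4, b1, b2) reads {out.1, b2.1} {out.2} {out.3} {b1.1, b1.2, b2.3, b3.2, b3.3, b4.1, b4.3} {b1.3, b4.2} {b2.2} {b3.1} (out.j = its outer ports)

{out.1, b2.1} {out.2} {out.3} {b1.1, b1.2, b2.3, b3.2, b3.3, b4.1, b4.3} {b1.3, b4.2} {b2.2} {b3.1}


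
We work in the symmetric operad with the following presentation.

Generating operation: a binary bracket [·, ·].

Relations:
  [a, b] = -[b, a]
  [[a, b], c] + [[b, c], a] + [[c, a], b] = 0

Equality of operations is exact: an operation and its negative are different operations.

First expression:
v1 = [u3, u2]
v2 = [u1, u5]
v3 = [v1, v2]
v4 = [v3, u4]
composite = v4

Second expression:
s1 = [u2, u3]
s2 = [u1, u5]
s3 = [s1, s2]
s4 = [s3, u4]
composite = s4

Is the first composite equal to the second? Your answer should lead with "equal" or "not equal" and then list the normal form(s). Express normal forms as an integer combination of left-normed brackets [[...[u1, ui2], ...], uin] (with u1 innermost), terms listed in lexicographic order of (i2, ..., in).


not equal; first: [[[[u1, u5], u2], u3], u4] - [[[[u1, u5], u3], u2], u4]; second: -[[[[u1, u5], u2], u3], u4] + [[[[u1, u5], u3], u2], u4]


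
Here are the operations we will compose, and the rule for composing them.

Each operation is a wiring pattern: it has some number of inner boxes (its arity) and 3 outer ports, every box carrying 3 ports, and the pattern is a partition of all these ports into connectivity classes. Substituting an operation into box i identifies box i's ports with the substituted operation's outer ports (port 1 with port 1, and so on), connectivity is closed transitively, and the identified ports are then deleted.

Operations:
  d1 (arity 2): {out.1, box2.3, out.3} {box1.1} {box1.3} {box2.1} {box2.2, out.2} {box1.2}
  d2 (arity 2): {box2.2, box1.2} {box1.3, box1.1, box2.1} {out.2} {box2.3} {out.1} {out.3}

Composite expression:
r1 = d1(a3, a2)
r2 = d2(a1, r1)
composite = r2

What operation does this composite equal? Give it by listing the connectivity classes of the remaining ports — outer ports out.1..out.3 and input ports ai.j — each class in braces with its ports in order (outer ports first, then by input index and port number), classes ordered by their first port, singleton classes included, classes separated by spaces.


Substituting into d2 glues patterns; closure does the rest.
stage d1: inputs (a3, a2), connectivity {out.1, out.3, a2.3} {out.2, a2.2} {a2.1} {a3.1} {a3.2} {a3.3}, out.j its boundary
stage d2: inputs (a1, a3, a2), connectivity {out.1} {out.2} {out.3} {a1.1, a1.3, a2.3} {a1.2, a2.2} {a2.1} {a3.1} {a3.2} {a3.3}, out.j its boundary

{out.1} {out.2} {out.3} {a1.1, a1.3, a2.3} {a1.2, a2.2} {a2.1} {a3.1} {a3.2} {a3.3}


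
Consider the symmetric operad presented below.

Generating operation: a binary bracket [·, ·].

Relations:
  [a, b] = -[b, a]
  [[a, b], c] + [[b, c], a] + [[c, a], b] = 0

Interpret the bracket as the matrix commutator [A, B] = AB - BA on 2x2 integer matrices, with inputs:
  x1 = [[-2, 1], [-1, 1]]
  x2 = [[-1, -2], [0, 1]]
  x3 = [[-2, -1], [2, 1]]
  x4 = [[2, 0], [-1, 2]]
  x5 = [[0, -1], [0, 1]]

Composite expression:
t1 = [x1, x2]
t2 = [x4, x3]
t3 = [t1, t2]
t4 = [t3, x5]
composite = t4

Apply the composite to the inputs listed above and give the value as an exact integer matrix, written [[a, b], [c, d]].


[x1, x2] = [[-2, 8], [2, 2]]
[x4, x3] = [[-1, 0], [3, 1]]
[[x1, x2], [x4, x3]] = [[24, 16], [8, -24]]
[[[x1, x2], [x4, x3]], x5] = [[8, -32], [-8, -8]]

[[8, -32], [-8, -8]]


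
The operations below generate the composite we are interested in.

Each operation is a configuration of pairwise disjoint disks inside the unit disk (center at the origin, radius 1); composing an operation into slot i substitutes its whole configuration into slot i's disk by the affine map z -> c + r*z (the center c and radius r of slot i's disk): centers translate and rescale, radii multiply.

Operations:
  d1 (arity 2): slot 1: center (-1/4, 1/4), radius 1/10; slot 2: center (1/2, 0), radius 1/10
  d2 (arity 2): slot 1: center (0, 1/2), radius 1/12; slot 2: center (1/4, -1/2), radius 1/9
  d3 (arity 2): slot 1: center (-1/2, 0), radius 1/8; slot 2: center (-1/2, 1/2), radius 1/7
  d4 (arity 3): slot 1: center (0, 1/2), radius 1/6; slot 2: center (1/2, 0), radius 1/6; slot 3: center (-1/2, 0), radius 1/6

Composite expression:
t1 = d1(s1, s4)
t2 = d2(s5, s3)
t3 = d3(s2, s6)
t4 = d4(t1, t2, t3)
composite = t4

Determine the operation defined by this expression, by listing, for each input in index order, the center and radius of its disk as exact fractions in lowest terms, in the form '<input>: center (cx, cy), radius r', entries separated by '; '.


s1: center (-1/24, 13/24), radius 1/60; s2: center (-7/12, 0), radius 1/48; s3: center (13/24, -1/12), radius 1/54; s4: center (1/12, 1/2), radius 1/60; s5: center (1/2, 1/12), radius 1/72; s6: center (-7/12, 1/12), radius 1/42


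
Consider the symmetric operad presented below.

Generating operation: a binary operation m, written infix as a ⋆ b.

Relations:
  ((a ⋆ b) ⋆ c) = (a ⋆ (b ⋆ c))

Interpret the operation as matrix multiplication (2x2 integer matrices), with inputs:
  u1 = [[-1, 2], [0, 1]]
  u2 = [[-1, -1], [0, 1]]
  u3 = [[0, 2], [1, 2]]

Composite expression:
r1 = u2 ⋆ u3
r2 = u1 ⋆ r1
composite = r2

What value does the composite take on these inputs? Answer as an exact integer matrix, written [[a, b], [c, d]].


(u2 ⋆ u3) = [[-1, -4], [1, 2]]
(u1 ⋆ (u2 ⋆ u3)) = [[3, 8], [1, 2]]

[[3, 8], [1, 2]]


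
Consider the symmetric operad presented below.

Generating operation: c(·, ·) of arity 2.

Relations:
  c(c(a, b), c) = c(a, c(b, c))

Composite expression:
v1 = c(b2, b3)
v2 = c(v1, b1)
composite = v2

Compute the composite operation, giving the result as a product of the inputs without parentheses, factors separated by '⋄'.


b2 ⋄ b3 ⋄ b1

All parenthesizations of c agree; list the b-inputs left to right.
c(b2, b3) linearizes to b2 ⋄ b3
c(c(b2, b3), b1) linearizes to b2 ⋄ b3 ⋄ b1


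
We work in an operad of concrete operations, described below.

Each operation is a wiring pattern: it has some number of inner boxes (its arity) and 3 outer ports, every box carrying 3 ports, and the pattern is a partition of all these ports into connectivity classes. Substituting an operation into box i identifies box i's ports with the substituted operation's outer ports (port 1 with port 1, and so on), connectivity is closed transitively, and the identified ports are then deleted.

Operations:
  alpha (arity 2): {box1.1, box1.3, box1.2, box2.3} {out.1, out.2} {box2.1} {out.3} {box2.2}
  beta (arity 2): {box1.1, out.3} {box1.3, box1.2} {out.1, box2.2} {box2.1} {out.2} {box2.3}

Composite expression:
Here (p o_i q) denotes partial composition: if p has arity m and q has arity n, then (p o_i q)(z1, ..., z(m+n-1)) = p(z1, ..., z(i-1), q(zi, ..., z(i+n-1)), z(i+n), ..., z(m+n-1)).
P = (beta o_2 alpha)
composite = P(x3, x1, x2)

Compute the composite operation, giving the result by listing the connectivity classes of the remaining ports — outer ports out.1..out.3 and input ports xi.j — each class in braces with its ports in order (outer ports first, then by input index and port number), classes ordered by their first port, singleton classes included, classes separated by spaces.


{out.1} {out.2} {out.3, x3.1} {x1.1, x1.2, x1.3, x2.3} {x2.1} {x2.2} {x3.2, x3.3}

Reachability decides: close wires over beta-identified ports.
alpha over (x1, x2) gives {out.1, out.2} {out.3} {x1.1, x1.2, x1.3, x2.3} {x2.1} {x2.2}, out.j being that stage's outer ports
beta over (x3, x1, x2) gives {out.1} {out.2} {out.3, x3.1} {x1.1, x1.2, x1.3, x2.3} {x2.1} {x2.2} {x3.2, x3.3}, out.j being that stage's outer ports


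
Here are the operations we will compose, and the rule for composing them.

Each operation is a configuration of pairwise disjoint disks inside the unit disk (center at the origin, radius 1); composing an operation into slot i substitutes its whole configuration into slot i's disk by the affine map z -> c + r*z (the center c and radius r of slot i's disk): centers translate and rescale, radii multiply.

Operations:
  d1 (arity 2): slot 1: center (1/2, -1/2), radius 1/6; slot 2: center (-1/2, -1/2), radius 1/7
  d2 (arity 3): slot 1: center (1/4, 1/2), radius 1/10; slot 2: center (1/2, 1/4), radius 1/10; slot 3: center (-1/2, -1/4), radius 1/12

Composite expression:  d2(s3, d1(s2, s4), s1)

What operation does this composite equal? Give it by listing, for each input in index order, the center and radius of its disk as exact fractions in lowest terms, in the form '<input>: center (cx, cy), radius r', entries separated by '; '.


Affine substitution under d2: radii multiply and s-centers shift.
s3: after 1 affine step, its disk has center (1/4, 1/2), radius 1/10
s2: after 2 affine steps, its disk has center (11/20, 1/5), radius 1/60
s4: after 2 affine steps, its disk has center (9/20, 1/5), radius 1/70
s1: after 1 affine step, its disk has center (-1/2, -1/4), radius 1/12

s1: center (-1/2, -1/4), radius 1/12; s2: center (11/20, 1/5), radius 1/60; s3: center (1/4, 1/2), radius 1/10; s4: center (9/20, 1/5), radius 1/70


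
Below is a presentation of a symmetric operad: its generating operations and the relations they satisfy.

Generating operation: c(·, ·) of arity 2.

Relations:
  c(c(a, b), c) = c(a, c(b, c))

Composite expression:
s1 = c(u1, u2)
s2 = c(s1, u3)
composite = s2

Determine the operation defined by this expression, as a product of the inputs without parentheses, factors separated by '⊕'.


u1 ⊕ u2 ⊕ u3

The c-tree's shape is irrelevant; the u-reading-order decides.
c(u1, u2) linearizes to u1 ⊕ u2
c(c(u1, u2), u3) linearizes to u1 ⊕ u2 ⊕ u3


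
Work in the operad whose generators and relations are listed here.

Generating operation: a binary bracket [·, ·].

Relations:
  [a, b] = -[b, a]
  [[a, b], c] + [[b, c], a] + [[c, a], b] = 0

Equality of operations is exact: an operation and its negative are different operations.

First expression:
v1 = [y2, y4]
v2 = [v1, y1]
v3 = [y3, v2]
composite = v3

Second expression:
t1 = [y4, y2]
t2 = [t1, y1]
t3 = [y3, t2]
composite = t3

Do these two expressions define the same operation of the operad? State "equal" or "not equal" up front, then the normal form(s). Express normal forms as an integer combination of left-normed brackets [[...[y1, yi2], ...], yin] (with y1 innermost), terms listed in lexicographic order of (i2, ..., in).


not equal; the first gives [[[y1, y2], y4], y3] - [[[y1, y4], y2], y3] and the second -[[[y1, y2], y4], y3] + [[[y1, y4], y2], y3]

In normal form, the first expression is [[[y1, y2], y4], y3] - [[[y1, y4], y2], y3]
In normal form, the second expression is -[[[y1, y2], y4], y3] + [[[y1, y4], y2], y3]
Different reductions; not equal.


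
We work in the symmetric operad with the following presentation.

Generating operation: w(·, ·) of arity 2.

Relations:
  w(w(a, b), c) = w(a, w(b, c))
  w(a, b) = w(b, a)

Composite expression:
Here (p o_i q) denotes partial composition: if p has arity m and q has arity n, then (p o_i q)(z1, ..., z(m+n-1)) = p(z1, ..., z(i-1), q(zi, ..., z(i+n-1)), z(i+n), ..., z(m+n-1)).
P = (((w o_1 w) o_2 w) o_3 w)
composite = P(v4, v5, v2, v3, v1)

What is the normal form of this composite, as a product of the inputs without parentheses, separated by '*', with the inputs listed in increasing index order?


v1 * v2 * v3 * v4 * v5

With w associative and commutative, the v-input set is all that matters.
w(v2, v3) flattens to v2 * v3
w(v5, w(v2, v3)) flattens to v5 * v2 * v3
w(v4, w(v5, w(v2, v3))) flattens to v4 * v5 * v2 * v3
w(w(v4, w(v5, w(v2, v3))), v1) flattens to v4 * v5 * v2 * v3 * v1
commutativity sorts the factors: v1 * v2 * v3 * v4 * v5


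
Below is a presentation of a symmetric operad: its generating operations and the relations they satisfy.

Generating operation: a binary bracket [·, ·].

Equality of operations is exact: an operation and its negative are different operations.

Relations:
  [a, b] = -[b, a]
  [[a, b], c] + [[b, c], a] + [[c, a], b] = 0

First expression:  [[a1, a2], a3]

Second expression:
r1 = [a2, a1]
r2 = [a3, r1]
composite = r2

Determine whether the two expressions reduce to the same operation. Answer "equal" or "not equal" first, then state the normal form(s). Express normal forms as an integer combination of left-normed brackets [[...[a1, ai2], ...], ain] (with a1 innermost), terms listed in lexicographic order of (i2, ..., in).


equal: each reduces to [[a1, a2], a3]

In normal form, the first expression is [[a1, a2], a3]
In normal form, the second expression is [[a1, a2], a3]
One common form — equal.


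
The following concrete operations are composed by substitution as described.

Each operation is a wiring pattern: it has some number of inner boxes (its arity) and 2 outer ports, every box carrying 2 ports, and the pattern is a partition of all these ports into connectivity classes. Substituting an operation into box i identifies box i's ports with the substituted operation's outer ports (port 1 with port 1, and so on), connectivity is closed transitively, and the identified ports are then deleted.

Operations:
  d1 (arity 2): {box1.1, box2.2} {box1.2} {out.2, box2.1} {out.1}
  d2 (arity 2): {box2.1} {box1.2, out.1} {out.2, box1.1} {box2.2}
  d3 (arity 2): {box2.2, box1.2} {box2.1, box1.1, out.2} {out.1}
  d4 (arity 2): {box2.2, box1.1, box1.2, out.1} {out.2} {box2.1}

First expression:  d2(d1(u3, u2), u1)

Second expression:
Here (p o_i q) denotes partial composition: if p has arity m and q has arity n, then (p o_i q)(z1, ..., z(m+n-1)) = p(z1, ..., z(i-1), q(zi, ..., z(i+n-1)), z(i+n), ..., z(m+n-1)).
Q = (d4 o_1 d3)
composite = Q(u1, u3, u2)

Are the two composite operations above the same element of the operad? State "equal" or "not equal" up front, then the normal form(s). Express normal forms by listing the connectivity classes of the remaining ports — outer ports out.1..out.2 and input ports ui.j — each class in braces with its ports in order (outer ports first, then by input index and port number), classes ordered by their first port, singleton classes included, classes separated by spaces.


not equal: they reduce to {out.1, u2.1} {out.2} {u1.1} {u1.2} {u2.2, u3.1} {u3.2} and {out.1, u1.1, u2.2, u3.1} {out.2} {u1.2, u3.2} {u2.1}

The first composite normalizes to {out.1, u2.1} {out.2} {u1.1} {u1.2} {u2.2, u3.1} {u3.2}
The second composite normalizes to {out.1, u1.1, u2.2, u3.1} {out.2} {u1.2, u3.2} {u2.1}
Different reductions; not equal.


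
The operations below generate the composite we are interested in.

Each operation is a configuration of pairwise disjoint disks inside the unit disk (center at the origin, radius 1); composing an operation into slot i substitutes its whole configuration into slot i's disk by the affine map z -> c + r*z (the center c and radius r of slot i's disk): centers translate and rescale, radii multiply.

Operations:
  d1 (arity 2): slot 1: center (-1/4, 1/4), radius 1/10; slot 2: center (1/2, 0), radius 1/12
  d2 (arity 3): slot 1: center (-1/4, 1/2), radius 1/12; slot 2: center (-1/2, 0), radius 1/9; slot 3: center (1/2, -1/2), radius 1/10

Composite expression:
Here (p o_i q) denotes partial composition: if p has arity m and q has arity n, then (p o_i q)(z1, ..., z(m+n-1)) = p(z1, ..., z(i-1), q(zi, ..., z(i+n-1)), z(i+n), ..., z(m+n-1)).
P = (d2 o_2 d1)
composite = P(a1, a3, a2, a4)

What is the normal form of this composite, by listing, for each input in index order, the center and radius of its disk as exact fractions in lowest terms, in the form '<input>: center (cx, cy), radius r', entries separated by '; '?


a1: center (-1/4, 1/2), radius 1/12; a2: center (-4/9, 0), radius 1/108; a3: center (-19/36, 1/36), radius 1/90; a4: center (1/2, -1/2), radius 1/10

Affine substitution under d2: radii multiply and a-centers shift.
for a1, the 1-step affine chain lands on center (-1/4, 1/2), radius 1/12
for a3, the 2-step affine chain lands on center (-19/36, 1/36), radius 1/90
for a2, the 2-step affine chain lands on center (-4/9, 0), radius 1/108
for a4, the 1-step affine chain lands on center (1/2, -1/2), radius 1/10


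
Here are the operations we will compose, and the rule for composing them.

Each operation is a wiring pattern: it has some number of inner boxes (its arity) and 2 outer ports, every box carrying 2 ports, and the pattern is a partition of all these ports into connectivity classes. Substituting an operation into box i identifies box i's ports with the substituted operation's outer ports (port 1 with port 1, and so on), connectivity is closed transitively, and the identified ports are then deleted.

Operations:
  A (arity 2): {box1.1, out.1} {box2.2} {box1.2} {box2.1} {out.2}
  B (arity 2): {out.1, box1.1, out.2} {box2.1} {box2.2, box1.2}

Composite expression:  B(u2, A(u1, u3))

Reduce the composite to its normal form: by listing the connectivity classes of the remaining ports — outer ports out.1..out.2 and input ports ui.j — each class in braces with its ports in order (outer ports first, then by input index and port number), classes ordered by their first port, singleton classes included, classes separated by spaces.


Connectivity passes through glued B-boundaries; trace each wire chain.
stage A: inputs (u1, u3), connectivity {out.1, u1.1} {out.2} {u1.2} {u3.1} {u3.2}, out.j its boundary
stage B: inputs (u2, u1, u3), connectivity {out.1, out.2, u2.1} {u1.1} {u1.2} {u2.2} {u3.1} {u3.2}, out.j its boundary

{out.1, out.2, u2.1} {u1.1} {u1.2} {u2.2} {u3.1} {u3.2}


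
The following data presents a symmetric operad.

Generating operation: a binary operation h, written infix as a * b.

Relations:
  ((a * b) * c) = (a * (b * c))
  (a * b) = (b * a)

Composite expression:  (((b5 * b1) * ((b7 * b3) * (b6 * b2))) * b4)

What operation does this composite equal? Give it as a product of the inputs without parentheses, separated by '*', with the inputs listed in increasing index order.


b1 * b2 * b3 * b4 * b5 * b6 * b7


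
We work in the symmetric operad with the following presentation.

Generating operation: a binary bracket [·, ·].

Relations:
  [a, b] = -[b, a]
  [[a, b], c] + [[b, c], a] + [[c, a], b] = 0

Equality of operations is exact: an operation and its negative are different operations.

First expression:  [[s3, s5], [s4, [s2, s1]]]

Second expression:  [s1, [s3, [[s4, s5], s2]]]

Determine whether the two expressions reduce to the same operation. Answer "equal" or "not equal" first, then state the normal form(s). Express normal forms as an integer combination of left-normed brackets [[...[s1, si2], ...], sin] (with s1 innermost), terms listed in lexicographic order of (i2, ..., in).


not equal; first: -[[[[s1, s2], s4], s3], s5] + [[[[s1, s2], s4], s5], s3]; second: [[[[s1, s2], s4], s5], s3] - [[[[s1, s2], s5], s4], s3] - [[[[s1, s3], s2], s4], s5] + [[[[s1, s3], s2], s5], s4] + [[[[s1, s3], s4], s5], s2] - [[[[s1, s3], s5], s4], s2] - [[[[s1, s4], s5], s2], s3] + [[[[s1, s5], s4], s2], s3]


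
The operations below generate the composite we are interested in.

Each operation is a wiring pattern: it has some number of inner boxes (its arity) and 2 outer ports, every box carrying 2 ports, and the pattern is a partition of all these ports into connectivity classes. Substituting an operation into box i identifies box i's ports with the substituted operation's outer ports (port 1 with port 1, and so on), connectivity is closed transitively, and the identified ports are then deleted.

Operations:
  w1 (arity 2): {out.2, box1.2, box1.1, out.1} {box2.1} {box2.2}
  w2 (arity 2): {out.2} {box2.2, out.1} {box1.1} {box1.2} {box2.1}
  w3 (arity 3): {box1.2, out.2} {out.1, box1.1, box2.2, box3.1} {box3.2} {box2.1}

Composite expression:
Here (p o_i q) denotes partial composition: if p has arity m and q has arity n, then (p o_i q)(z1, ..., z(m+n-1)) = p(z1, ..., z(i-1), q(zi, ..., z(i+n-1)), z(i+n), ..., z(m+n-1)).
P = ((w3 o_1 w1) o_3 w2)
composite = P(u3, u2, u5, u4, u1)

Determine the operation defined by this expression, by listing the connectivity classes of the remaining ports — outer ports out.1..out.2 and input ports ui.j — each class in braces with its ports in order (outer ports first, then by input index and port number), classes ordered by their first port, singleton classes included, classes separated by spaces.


{out.1, out.2, u1.1, u3.1, u3.2} {u1.2} {u2.1} {u2.2} {u4.1} {u4.2} {u5.1} {u5.2}

Substituting into w3 glues patterns; closure does the rest.
stage w1: inputs (u3, u2), connectivity {out.1, out.2, u3.1, u3.2} {u2.1} {u2.2}, out.j its boundary
stage w2: inputs (u5, u4), connectivity {out.1, u4.2} {out.2} {u4.1} {u5.1} {u5.2}, out.j its boundary
stage w3: inputs (u3, u2, u5, u4, u1), connectivity {out.1, out.2, u1.1, u3.1, u3.2} {u1.2} {u2.1} {u2.2} {u4.1} {u4.2} {u5.1} {u5.2}, out.j its boundary


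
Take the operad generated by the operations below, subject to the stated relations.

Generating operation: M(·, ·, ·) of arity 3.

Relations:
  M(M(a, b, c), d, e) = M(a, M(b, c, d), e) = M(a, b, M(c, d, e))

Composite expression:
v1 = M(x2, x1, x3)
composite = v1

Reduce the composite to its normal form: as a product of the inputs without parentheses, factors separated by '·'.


All parenthesizations of M agree; list the x-inputs left to right.
M(x2, x1, x3) flattens to x2 · x1 · x3

x2 · x1 · x3


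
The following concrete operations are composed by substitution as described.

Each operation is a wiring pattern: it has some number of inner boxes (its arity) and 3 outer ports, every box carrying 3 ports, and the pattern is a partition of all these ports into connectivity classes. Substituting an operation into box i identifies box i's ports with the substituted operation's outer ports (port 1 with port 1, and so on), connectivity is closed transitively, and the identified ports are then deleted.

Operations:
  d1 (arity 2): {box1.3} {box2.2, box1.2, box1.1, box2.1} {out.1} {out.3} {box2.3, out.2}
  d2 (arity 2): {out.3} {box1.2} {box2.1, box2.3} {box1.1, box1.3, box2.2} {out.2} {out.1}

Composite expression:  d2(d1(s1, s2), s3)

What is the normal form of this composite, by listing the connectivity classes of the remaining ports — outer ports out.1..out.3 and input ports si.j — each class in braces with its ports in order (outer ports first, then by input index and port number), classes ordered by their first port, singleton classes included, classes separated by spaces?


{out.1} {out.2} {out.3} {s1.1, s1.2, s2.1, s2.2} {s1.3} {s2.3} {s3.1, s3.3} {s3.2}

Connectivity passes through glued d2-boundaries; trace each wire chain.
d1 over (s1, s2) gives {out.1} {out.2, s2.3} {out.3} {s1.1, s1.2, s2.1, s2.2} {s1.3}, out.j being that stage's outer ports
d2 over (s1, s2, s3) gives {out.1} {out.2} {out.3} {s1.1, s1.2, s2.1, s2.2} {s1.3} {s2.3} {s3.1, s3.3} {s3.2}, out.j being that stage's outer ports


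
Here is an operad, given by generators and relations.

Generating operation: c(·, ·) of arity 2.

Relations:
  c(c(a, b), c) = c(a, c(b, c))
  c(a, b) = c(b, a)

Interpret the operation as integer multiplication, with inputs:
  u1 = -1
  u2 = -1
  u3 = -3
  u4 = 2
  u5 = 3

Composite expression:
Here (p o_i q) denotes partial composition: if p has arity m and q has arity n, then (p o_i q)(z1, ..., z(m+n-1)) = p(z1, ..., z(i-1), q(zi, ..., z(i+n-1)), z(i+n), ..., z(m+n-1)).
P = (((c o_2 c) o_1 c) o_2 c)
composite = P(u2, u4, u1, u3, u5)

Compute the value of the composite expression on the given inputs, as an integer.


-18

c(u4, u1) = -2
c(u2, c(u4, u1)) = 2
c(u3, u5) = -9
c(c(u2, c(u4, u1)), c(u3, u5)) = -18


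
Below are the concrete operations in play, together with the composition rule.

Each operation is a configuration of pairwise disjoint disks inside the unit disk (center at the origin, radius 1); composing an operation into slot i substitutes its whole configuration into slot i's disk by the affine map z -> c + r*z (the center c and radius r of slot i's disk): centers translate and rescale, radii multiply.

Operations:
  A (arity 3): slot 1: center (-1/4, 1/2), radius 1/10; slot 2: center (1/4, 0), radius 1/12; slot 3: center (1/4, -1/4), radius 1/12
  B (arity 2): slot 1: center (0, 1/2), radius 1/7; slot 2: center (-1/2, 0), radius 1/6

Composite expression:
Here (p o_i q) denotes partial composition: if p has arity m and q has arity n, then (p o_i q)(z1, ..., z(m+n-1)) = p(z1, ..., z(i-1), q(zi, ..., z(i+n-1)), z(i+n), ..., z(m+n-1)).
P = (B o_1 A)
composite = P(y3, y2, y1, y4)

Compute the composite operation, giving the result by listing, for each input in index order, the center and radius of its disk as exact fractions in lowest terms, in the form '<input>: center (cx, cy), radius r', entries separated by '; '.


y1: center (1/28, 13/28), radius 1/84; y2: center (1/28, 1/2), radius 1/84; y3: center (-1/28, 4/7), radius 1/70; y4: center (-1/2, 0), radius 1/6


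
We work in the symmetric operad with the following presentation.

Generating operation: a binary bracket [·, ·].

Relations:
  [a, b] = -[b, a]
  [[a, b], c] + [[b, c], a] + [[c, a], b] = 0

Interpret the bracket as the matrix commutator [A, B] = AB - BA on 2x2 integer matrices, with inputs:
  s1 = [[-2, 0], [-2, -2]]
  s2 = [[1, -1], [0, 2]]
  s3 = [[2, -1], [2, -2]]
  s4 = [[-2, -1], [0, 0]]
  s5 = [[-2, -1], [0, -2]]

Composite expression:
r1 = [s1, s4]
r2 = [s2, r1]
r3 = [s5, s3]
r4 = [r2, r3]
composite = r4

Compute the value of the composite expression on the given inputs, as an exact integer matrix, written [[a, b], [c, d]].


[s1, s4] = [[-2, 0], [4, 2]]
[s2, [s1, s4]] = [[-4, -4], [4, 4]]
[s5, s3] = [[-2, 4], [0, 2]]
[[s2, [s1, s4]], [s5, s3]] = [[-16, -48], [-16, 16]]

[[-16, -48], [-16, 16]]
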